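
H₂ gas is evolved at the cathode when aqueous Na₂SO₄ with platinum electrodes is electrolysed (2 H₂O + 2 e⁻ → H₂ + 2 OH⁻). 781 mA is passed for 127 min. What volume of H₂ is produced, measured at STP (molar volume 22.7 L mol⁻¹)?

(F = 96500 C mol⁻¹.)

Q = I·t = 0.7810 A × 7620.0 s = 5951 C.
n(e⁻) = Q/F = 5951 / 96500 = 0.06167 mol.
2 electrons are transferred per H₂ molecule, so n(H₂) = 0.06167 / 2 = 0.03084 mol.
V = n × V_m = 0.03084 × 22.7 = 0.700 L.

0.700 L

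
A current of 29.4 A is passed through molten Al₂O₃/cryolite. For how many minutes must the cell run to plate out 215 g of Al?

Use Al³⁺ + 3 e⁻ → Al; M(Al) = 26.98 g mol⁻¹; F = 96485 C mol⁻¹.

n(Al) = m/M = 215 / 26.98 = 7.969 mol.
Each Al atom requires 3 electrons, so n(e⁻) = 3 × 7.969 = 23.91 mol.
Q = n(e⁻)·F = 23.91 × 96485 = 2307000 C.
t = Q/I = 2307000 / 29.40 A = 78460 s = 1310 min.

1310 min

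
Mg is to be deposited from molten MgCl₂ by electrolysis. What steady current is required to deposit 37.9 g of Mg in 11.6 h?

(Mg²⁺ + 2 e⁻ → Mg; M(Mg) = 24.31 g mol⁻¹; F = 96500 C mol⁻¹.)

n(Mg) = 37.9 / 24.31 = 1.559 mol.
n(e⁻) = 2 × 1.559 = 3.118 mol.
Q = n(e⁻)·F = 3.118 × 96500 = 300900 C.
I = Q/t = 300900 / 41760 s = 7.21 A.

7.21 A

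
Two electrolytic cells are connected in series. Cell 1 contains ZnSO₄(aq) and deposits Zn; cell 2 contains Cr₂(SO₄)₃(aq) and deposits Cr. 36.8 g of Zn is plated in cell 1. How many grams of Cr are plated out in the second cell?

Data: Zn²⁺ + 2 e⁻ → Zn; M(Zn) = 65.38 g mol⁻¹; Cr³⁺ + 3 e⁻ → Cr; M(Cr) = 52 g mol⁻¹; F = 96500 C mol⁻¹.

n(Zn) = 36.8 / 65.38 = 0.5629 mol.
Since Zn²⁺ + 2 e⁻ → Zn, n(e⁻) passed = 2 × 0.5629 = 1.126 mol.
Cells in series carry the same charge, so the same 1.126 mol of electrons passes through cell 2.
Cr³⁺ + 3 e⁻ → Cr, so n(Cr) = 1.126 / 3 = 0.3752 mol.
m(Cr) = 0.3752 × 52 = 19.5 g.

19.5 g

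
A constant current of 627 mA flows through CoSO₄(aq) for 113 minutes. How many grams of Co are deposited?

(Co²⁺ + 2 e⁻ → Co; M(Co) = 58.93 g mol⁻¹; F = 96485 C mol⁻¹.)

1.30 g

Q = I·t = 0.6270 A × 6780.0 s = 4251 C.
n(e⁻) = Q/F = 4251 / 96485 = 0.04406 mol.
Co²⁺ + 2 e⁻ → Co, so n(Co) = n(e⁻)/2 = 0.02203 mol.
m = n·M = 0.02203 × 58.93 = 1.30 g.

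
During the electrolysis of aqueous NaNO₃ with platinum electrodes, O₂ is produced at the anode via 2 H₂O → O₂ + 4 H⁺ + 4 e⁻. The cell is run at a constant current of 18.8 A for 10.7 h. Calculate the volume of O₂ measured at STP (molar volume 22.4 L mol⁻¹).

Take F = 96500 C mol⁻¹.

42.0 L

Q = I·t = 18.80 A × 38520 s = 724200 C.
n(e⁻) = Q/F = 724200 / 96500 = 7.504 mol.
4 electrons are transferred per O₂ molecule, so n(O₂) = 7.504 / 4 = 1.876 mol.
V = n × V_m = 1.876 × 22.4 = 42.0 L.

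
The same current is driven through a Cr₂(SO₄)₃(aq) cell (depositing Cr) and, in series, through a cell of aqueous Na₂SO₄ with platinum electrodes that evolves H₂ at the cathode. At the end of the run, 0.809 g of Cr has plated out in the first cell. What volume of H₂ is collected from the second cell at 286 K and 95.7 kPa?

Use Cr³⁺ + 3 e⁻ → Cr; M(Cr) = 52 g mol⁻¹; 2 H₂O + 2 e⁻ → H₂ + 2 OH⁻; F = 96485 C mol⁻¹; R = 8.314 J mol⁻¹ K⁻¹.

0.580 L

n(Cr) = 0.809 / 52 = 0.01556 mol, so n(e⁻) = 3 × 0.01556 = 0.04667 mol.
The cells are in series, so the same 0.04667 mol of electrons passes through the second cell.
2 H₂O + 2 e⁻ → H₂ + 2 OH⁻ — 2 mol e⁻ per mol H₂, so n(H₂) = 0.04667/2 = 0.02334 mol.
V = nRT/P = (0.02334 × 8.314 × 286) / (95.7 × 10³) = 5.80 × 10⁻⁴ m³ = 0.580 L.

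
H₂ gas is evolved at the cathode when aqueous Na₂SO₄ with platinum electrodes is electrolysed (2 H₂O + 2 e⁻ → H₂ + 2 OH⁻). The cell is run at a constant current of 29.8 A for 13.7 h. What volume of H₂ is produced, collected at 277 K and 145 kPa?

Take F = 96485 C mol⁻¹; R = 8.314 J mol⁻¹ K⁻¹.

121 L

Q = I·t = 29.80 A × 49320 s = 1470000 C.
n(e⁻) = Q/F = 1470000 / 96485 = 15.23 mol.
2 electrons are transferred per H₂ molecule, so n(H₂) = 15.23 / 2 = 7.616 mol.
V = nRT/P = (7.616 × 8.314 × 277) / (145 × 10³ Pa) = 0.121 m³ = 121 L.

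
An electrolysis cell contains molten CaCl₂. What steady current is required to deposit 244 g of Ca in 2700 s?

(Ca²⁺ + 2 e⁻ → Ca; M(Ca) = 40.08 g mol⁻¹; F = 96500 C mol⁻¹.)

n(Ca) = 244 / 40.08 = 6.088 mol.
n(e⁻) = 2 × 6.088 = 12.18 mol.
Q = n(e⁻)·F = 12.18 × 96500 = 1175000 C.
I = Q/t = 1175000 / 2700.0 s = 435 A.

435 A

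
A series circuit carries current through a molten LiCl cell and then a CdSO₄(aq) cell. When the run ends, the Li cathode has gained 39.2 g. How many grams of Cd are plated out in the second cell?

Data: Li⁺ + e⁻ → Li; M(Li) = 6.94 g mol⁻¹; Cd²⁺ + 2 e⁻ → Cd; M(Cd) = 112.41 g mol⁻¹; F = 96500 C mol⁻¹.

n(Li) = 39.2 / 6.94 = 5.648 mol.
Since Li⁺ + e⁻ → Li, n(e⁻) passed = 1 × 5.648 = 5.648 mol.
Cells in series carry the same charge, so the same 5.648 mol of electrons passes through cell 2.
Cd²⁺ + 2 e⁻ → Cd, so n(Cd) = 5.648 / 2 = 2.824 mol.
m(Cd) = 2.824 × 112.41 = 317 g.

317 g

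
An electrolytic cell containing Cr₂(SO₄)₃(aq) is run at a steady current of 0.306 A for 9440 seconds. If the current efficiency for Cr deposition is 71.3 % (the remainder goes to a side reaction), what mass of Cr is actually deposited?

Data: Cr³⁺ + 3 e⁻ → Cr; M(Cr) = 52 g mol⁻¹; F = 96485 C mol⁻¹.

0.370 g

Q = I·t = 0.3060 × 9440.0 = 2889 C.
n(e⁻) = 2889/96485 = 0.02994 mol; theoretically n(Cr) = 0.02994/3 = 0.009980 mol, m_theo = 0.5189 g.
At 71.3 % efficiency, m_actual = 0.713 × 0.5189 = 0.370 g.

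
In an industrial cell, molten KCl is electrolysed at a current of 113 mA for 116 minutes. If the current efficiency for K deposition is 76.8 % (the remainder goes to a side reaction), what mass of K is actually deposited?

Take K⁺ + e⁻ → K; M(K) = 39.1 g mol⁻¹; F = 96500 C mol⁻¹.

Q = I·t = 0.1130 × 6960.0 = 786.5 C.
n(e⁻) = 786.5/96500 = 0.008150 mol; theoretically n(K) = 0.008150/1 = 0.008150 mol, m_theo = 0.3187 g.
At 76.8 % efficiency, m_actual = 0.768 × 0.3187 = 0.245 g.

0.245 g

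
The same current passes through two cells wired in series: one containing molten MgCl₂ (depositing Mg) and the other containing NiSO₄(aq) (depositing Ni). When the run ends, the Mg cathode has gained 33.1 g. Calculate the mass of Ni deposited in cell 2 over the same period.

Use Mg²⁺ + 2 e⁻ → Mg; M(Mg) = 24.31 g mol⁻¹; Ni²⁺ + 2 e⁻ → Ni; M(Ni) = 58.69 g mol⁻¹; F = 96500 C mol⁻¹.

n(Mg) = 33.1 / 24.31 = 1.362 mol.
Since Mg²⁺ + 2 e⁻ → Mg, n(e⁻) passed = 2 × 1.362 = 2.723 mol.
Cells in series carry the same charge, so the same 2.723 mol of electrons passes through cell 2.
Ni²⁺ + 2 e⁻ → Ni, so n(Ni) = 2.723 / 2 = 1.362 mol.
m(Ni) = 1.362 × 58.69 = 79.9 g.

79.9 g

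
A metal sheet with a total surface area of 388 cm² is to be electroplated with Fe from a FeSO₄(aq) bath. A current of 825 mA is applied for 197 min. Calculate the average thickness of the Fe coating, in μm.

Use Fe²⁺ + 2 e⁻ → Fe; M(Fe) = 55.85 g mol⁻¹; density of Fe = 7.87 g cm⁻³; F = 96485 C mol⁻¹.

Q = I·t = 0.8250 × 11820 = 9752 C; n(e⁻) = 0.1011 mol.
n(Fe) = n(e⁻)/2 = 0.05053 mol, so m = 0.05053 × 55.85 = 2.822 g.
Volume = m/ρ = 2.822 / 7.87 = 0.3586 cm³.
Thickness = V/A = 0.3586 / 388 = 9.24 × 10⁻⁴ cm = 9.24 μm.

9.24 μm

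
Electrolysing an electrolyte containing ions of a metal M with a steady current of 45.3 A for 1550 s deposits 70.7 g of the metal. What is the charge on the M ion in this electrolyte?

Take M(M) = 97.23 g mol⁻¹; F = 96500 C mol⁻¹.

+1

Q = I·t = 45.30 A × 1550.0 s = 70220 C, so n(e⁻) = 70220/96500 = 0.7276 mol.
n(M) deposited = 70.7 / 97.23 = 0.7271 mol.
Electrons per atom = n(e⁻)/n(M) = 0.7276 / 0.7271 = 1.00 ≈ 1, so the ion is M⁺.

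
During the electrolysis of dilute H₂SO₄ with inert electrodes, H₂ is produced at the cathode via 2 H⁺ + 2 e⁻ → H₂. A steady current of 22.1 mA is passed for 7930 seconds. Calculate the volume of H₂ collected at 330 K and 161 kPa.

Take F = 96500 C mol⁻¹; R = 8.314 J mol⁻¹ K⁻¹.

Q = I·t = 0.02210 A × 7930.0 s = 175.3 C.
n(e⁻) = Q/F = 175.3 / 96500 = 0.001816 mol.
2 electrons are transferred per H₂ molecule, so n(H₂) = 0.001816 / 2 = 0.0009080 mol.
V = nRT/P = (0.0009080 × 8.314 × 330) / (161 × 10³ Pa) = 1.55 × 10⁻⁵ m³ = 0.0155 L.

0.0155 L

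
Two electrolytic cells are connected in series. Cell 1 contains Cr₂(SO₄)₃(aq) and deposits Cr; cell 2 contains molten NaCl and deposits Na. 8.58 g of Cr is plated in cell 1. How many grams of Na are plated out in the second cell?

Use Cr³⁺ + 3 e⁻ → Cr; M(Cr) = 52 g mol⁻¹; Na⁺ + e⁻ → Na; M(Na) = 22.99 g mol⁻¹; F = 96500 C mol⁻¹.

n(Cr) = 8.58 / 52 = 0.1650 mol.
Since Cr³⁺ + 3 e⁻ → Cr, n(e⁻) passed = 3 × 0.1650 = 0.4950 mol.
Cells in series carry the same charge, so the same 0.4950 mol of electrons passes through cell 2.
Na⁺ + e⁻ → Na, so n(Na) = 0.4950 / 1 = 0.4950 mol.
m(Na) = 0.4950 × 22.99 = 11.4 g.

11.4 g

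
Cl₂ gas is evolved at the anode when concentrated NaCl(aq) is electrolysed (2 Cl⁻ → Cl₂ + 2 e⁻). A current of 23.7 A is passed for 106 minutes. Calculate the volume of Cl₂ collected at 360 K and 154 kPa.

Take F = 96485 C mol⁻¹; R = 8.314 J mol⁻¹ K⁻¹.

Q = I·t = 23.70 A × 6360.0 s = 150700 C.
n(e⁻) = Q/F = 150700 / 96485 = 1.562 mol.
2 electrons are transferred per Cl₂ molecule, so n(Cl₂) = 1.562 / 2 = 0.7811 mol.
V = nRT/P = (0.7811 × 8.314 × 360) / (154 × 10³ Pa) = 0.0152 m³ = 15.2 L.

15.2 L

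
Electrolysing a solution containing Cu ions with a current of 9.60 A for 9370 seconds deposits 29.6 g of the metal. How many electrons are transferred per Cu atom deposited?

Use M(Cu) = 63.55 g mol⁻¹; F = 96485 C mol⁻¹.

Q = I·t = 9.600 A × 9370.0 s = 89950 C, so n(e⁻) = 89950/96485 = 0.9323 mol.
n(Cu) deposited = 29.6 / 63.55 = 0.4658 mol.
Electrons per atom = n(e⁻)/n(Cu) = 0.9323 / 0.4658 = 2.00 ≈ 2, so the ion is Cu²⁺.

2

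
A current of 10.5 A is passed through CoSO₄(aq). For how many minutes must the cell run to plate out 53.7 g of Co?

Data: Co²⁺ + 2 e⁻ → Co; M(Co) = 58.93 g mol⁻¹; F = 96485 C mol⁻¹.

279 min

n(Co) = m/M = 53.7 / 58.93 = 0.9113 mol.
Each Co atom requires 2 electrons, so n(e⁻) = 2 × 0.9113 = 1.823 mol.
Q = n(e⁻)·F = 1.823 × 96485 = 175800 C.
t = Q/I = 175800 / 10.50 A = 16750 s = 279 min.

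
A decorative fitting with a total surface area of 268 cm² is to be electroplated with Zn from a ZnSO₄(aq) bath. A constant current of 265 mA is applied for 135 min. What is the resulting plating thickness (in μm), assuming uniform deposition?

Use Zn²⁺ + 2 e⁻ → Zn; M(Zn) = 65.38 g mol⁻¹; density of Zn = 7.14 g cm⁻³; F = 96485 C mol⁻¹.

3.80 μm

Q = I·t = 0.2650 × 8100.0 = 2146 C; n(e⁻) = 0.02225 mol.
n(Zn) = n(e⁻)/2 = 0.01112 mol, so m = 0.01112 × 65.38 = 0.7273 g.
Volume = m/ρ = 0.7273 / 7.14 = 0.1019 cm³.
Thickness = V/A = 0.1019 / 268 = 3.80 × 10⁻⁴ cm = 3.80 μm.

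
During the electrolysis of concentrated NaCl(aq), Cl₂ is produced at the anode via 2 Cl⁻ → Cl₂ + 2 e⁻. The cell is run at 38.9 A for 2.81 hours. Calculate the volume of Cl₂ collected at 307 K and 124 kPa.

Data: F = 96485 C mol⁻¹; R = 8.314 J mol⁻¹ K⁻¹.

Q = I·t = 38.90 A × 10116 s = 393500 C.
n(e⁻) = Q/F = 393500 / 96485 = 4.078 mol.
2 electrons are transferred per Cl₂ molecule, so n(Cl₂) = 4.078 / 2 = 2.039 mol.
V = nRT/P = (2.039 × 8.314 × 307) / (124 × 10³ Pa) = 0.0420 m³ = 42.0 L.

42.0 L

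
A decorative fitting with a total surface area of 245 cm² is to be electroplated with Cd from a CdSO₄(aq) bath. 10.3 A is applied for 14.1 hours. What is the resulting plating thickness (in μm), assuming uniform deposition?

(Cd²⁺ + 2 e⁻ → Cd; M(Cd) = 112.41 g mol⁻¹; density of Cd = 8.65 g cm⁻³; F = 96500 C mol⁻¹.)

Q = I·t = 10.30 × 50760 = 522800 C; n(e⁻) = 5.418 mol.
n(Cd) = n(e⁻)/2 = 2.709 mol, so m = 2.709 × 112.41 = 304.5 g.
Volume = m/ρ = 304.5 / 8.65 = 35.20 cm³.
Thickness = V/A = 35.20 / 245 = 0.144 cm = 1440 μm.

1440 μm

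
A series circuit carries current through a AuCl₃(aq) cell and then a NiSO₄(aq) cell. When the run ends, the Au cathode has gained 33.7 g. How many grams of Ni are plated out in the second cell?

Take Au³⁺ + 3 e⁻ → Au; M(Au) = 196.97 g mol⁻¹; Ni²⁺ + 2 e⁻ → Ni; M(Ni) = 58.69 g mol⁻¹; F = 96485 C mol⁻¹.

n(Au) = 33.7 / 196.97 = 0.1711 mol.
Since Au³⁺ + 3 e⁻ → Au, n(e⁻) passed = 3 × 0.1711 = 0.5133 mol.
Cells in series carry the same charge, so the same 0.5133 mol of electrons passes through cell 2.
Ni²⁺ + 2 e⁻ → Ni, so n(Ni) = 0.5133 / 2 = 0.2566 mol.
m(Ni) = 0.2566 × 58.69 = 15.1 g.

15.1 g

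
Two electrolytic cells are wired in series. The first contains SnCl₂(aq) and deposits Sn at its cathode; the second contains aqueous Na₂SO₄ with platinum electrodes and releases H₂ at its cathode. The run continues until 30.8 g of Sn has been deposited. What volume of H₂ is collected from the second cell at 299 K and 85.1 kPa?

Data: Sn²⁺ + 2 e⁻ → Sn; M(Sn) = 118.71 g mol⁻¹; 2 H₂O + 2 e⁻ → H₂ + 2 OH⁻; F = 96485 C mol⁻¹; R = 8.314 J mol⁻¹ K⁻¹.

n(Sn) = 30.8 / 118.71 = 0.2595 mol, so n(e⁻) = 2 × 0.2595 = 0.5189 mol.
The cells are in series, so the same 0.5189 mol of electrons passes through the second cell.
2 H₂O + 2 e⁻ → H₂ + 2 OH⁻ — 2 mol e⁻ per mol H₂, so n(H₂) = 0.5189/2 = 0.2595 mol.
V = nRT/P = (0.2595 × 8.314 × 299) / (85.1 × 10³) = 0.00758 m³ = 7.58 L.

7.58 L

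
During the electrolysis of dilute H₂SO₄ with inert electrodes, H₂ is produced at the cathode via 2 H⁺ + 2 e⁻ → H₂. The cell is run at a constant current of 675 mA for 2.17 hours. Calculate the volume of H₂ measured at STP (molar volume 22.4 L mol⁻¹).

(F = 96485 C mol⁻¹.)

Q = I·t = 0.6750 A × 7812.0 s = 5273 C.
n(e⁻) = Q/F = 5273 / 96485 = 0.05465 mol.
2 electrons are transferred per H₂ molecule, so n(H₂) = 0.05465 / 2 = 0.02733 mol.
V = n × V_m = 0.02733 × 22.4 = 0.612 L.

0.612 L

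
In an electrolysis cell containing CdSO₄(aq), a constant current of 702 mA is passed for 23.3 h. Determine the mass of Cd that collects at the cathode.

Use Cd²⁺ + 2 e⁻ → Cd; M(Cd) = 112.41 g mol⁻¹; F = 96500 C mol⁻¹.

34.3 g

Q = I·t = 0.7020 A × 83880 s = 58880 C.
n(e⁻) = Q/F = 58880 / 96500 = 0.6102 mol.
Cd²⁺ + 2 e⁻ → Cd, so n(Cd) = n(e⁻)/2 = 0.3051 mol.
m = n·M = 0.3051 × 112.41 = 34.3 g.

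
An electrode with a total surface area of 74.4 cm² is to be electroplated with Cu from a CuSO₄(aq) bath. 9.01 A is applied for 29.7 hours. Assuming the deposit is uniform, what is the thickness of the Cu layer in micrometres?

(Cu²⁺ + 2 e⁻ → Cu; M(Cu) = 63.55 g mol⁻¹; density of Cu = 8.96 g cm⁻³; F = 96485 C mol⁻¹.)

Q = I·t = 9.010 × 106920 = 963300 C; n(e⁻) = 9.984 mol.
n(Cu) = n(e⁻)/2 = 4.992 mol, so m = 4.992 × 63.55 = 317.3 g.
Volume = m/ρ = 317.3 / 8.96 = 35.41 cm³.
Thickness = V/A = 35.41 / 74.4 = 0.476 cm = 4760 μm.

4760 μm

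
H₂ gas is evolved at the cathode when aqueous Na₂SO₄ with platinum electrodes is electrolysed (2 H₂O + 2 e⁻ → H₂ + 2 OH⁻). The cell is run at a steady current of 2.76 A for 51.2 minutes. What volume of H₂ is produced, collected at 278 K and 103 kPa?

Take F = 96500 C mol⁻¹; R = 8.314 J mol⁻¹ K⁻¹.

Q = I·t = 2.760 A × 3072.0 s = 8479 C.
n(e⁻) = Q/F = 8479 / 96500 = 0.08786 mol.
2 electrons are transferred per H₂ molecule, so n(H₂) = 0.08786 / 2 = 0.04393 mol.
V = nRT/P = (0.04393 × 8.314 × 278) / (103 × 10³ Pa) = 9.86 × 10⁻⁴ m³ = 0.986 L.

0.986 L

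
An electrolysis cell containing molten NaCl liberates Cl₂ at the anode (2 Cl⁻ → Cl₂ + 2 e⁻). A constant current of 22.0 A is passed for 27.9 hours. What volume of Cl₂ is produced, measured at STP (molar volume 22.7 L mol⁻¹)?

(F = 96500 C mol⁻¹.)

Q = I·t = 22.00 A × 100440 s = 2210000 C.
n(e⁻) = Q/F = 2210000 / 96500 = 22.90 mol.
2 electrons are transferred per Cl₂ molecule, so n(Cl₂) = 22.90 / 2 = 11.45 mol.
V = n × V_m = 11.45 × 22.7 = 260 L.

260 L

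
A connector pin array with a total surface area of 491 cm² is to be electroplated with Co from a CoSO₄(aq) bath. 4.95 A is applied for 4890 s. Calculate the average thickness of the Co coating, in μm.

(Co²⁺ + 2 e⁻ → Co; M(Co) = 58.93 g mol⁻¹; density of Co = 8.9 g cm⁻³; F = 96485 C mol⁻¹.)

16.9 μm

Q = I·t = 4.950 × 4890.0 = 24210 C; n(e⁻) = 0.2509 mol.
n(Co) = n(e⁻)/2 = 0.1254 mol, so m = 0.1254 × 58.93 = 7.392 g.
Volume = m/ρ = 7.392 / 8.9 = 0.8306 cm³.
Thickness = V/A = 0.8306 / 491 = 0.00169 cm = 16.9 μm.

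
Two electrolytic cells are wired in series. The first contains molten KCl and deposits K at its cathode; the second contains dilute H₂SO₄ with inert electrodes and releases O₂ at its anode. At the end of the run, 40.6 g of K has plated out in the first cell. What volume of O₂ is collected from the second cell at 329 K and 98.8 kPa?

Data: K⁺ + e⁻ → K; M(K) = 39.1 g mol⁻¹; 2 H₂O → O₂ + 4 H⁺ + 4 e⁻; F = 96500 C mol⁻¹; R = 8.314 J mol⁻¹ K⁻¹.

n(K) = 40.6 / 39.1 = 1.038 mol, so n(e⁻) = 1 × 1.038 = 1.038 mol.
The cells are in series, so the same 1.038 mol of electrons passes through the second cell.
2 H₂O → O₂ + 4 H⁺ + 4 e⁻ — 4 mol e⁻ per mol O₂, so n(O₂) = 1.038/4 = 0.2596 mol.
V = nRT/P = (0.2596 × 8.314 × 329) / (98.8 × 10³) = 0.00719 m³ = 7.19 L.

7.19 L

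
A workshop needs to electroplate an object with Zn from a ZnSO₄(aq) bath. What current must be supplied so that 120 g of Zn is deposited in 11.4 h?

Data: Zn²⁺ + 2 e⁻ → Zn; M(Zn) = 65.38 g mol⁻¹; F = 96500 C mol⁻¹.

8.63 A

n(Zn) = 120 / 65.38 = 1.835 mol.
n(e⁻) = 2 × 1.835 = 3.671 mol.
Q = n(e⁻)·F = 3.671 × 96500 = 354200 C.
I = Q/t = 354200 / 41040 s = 8.63 A.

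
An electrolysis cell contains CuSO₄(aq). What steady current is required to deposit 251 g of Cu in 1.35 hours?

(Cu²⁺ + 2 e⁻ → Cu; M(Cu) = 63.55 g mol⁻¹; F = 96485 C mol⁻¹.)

157 A

n(Cu) = 251 / 63.55 = 3.950 mol.
n(e⁻) = 2 × 3.950 = 7.899 mol.
Q = n(e⁻)·F = 7.899 × 96485 = 762200 C.
I = Q/t = 762200 / 4860.0 s = 157 A.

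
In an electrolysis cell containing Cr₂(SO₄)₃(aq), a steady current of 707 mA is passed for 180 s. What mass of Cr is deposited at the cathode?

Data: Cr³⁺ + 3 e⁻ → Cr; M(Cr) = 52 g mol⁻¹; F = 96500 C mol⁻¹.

Q = I·t = 0.7070 A × 180.00 s = 127.3 C.
n(e⁻) = Q/F = 127.3 / 96500 = 0.001319 mol.
Cr³⁺ + 3 e⁻ → Cr, so n(Cr) = n(e⁻)/3 = 0.0004396 mol.
m = n·M = 0.0004396 × 52 = 0.0229 g.

0.0229 g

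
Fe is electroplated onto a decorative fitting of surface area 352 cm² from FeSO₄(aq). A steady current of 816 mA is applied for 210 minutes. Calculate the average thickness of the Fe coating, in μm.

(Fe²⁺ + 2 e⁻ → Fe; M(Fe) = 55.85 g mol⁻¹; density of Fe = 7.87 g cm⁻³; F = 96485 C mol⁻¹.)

10.7 μm

Q = I·t = 0.8160 × 12600 = 10280 C; n(e⁻) = 0.1066 mol.
n(Fe) = n(e⁻)/2 = 0.05328 mol, so m = 0.05328 × 55.85 = 2.976 g.
Volume = m/ρ = 2.976 / 7.87 = 0.3781 cm³.
Thickness = V/A = 0.3781 / 352 = 0.00107 cm = 10.7 μm.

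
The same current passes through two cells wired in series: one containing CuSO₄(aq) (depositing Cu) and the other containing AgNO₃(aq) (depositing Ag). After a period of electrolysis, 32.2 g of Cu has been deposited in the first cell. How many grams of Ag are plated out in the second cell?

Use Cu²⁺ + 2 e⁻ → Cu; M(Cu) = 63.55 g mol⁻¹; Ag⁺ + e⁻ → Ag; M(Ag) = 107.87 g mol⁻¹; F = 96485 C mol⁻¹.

n(Cu) = 32.2 / 63.55 = 0.5067 mol.
Since Cu²⁺ + 2 e⁻ → Cu, n(e⁻) passed = 2 × 0.5067 = 1.013 mol.
Cells in series carry the same charge, so the same 1.013 mol of electrons passes through cell 2.
Ag⁺ + e⁻ → Ag, so n(Ag) = 1.013 / 1 = 1.013 mol.
m(Ag) = 1.013 × 107.87 = 109 g.

109 g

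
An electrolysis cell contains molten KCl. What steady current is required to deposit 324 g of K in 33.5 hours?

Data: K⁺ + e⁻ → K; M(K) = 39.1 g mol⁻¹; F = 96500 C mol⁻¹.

6.63 A

n(K) = 324 / 39.1 = 8.286 mol.
n(e⁻) = 1 × 8.286 = 8.286 mol.
Q = n(e⁻)·F = 8.286 × 96500 = 799600 C.
I = Q/t = 799600 / 120600 s = 6.63 A.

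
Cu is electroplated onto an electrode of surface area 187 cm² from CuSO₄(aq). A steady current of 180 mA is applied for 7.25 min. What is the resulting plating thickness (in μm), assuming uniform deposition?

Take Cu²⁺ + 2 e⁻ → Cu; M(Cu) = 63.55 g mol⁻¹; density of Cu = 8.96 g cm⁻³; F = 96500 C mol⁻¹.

Q = I·t = 0.1800 × 435.00 = 78.30 C; n(e⁻) = 0.0008114 mol.
n(Cu) = n(e⁻)/2 = 0.0004057 mol, so m = 0.0004057 × 63.55 = 0.02578 g.
Volume = m/ρ = 0.02578 / 8.96 = 0.002877 cm³.
Thickness = V/A = 0.002877 / 187 = 1.54 × 10⁻⁵ cm = 0.154 μm.

0.154 μm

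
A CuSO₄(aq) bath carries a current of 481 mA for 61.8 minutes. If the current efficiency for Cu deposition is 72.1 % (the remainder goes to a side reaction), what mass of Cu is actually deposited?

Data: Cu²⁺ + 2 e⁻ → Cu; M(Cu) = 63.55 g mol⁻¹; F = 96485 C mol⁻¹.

Q = I·t = 0.4810 × 3708.0 = 1784 C.
n(e⁻) = 1784/96485 = 0.01849 mol; theoretically n(Cu) = 0.01849/2 = 0.009243 mol, m_theo = 0.5874 g.
At 72.1 % efficiency, m_actual = 0.721 × 0.5874 = 0.423 g.

0.423 g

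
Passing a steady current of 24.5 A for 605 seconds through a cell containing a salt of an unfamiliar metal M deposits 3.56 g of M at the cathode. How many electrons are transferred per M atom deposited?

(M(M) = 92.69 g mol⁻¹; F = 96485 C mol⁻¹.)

Q = I·t = 24.50 A × 605.00 s = 14820 C, so n(e⁻) = 14820/96485 = 0.1536 mol.
n(M) deposited = 3.56 / 92.69 = 0.03841 mol.
Electrons per atom = n(e⁻)/n(M) = 0.1536 / 0.03841 = 4.00 ≈ 4, so the ion is M⁴⁺.

4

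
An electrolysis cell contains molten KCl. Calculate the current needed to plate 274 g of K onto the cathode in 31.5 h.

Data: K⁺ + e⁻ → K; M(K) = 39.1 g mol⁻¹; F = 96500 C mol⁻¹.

5.96 A

n(K) = 274 / 39.1 = 7.008 mol.
n(e⁻) = 1 × 7.008 = 7.008 mol.
Q = n(e⁻)·F = 7.008 × 96500 = 676200 C.
I = Q/t = 676200 / 113400 s = 5.96 A.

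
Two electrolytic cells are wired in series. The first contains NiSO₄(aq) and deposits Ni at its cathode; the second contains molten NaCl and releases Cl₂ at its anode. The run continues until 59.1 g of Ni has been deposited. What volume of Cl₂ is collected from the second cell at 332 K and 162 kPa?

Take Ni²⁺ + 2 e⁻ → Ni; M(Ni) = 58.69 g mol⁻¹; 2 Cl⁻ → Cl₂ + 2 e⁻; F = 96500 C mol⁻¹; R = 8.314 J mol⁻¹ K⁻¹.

n(Ni) = 59.1 / 58.69 = 1.007 mol, so n(e⁻) = 2 × 1.007 = 2.014 mol.
The cells are in series, so the same 2.014 mol of electrons passes through the second cell.
2 Cl⁻ → Cl₂ + 2 e⁻ — 2 mol e⁻ per mol Cl₂, so n(Cl₂) = 2.014/2 = 1.007 mol.
V = nRT/P = (1.007 × 8.314 × 332) / (162 × 10³) = 0.0172 m³ = 17.2 L.

17.2 L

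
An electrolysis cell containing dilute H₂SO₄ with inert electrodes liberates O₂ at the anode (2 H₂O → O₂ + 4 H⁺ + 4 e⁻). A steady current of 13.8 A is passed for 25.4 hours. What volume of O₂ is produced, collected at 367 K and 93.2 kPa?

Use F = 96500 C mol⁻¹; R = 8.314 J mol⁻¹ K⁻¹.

Q = I·t = 13.80 A × 91440 s = 1262000 C.
n(e⁻) = Q/F = 1262000 / 96500 = 13.08 mol.
4 electrons are transferred per O₂ molecule, so n(O₂) = 13.08 / 4 = 3.269 mol.
V = nRT/P = (3.269 × 8.314 × 367) / (93.2 × 10³ Pa) = 0.107 m³ = 107 L.

107 L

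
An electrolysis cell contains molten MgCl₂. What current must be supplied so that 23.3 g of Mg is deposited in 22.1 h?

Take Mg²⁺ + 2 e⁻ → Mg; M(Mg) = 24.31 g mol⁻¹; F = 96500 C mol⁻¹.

n(Mg) = 23.3 / 24.31 = 0.9585 mol.
n(e⁻) = 2 × 0.9585 = 1.917 mol.
Q = n(e⁻)·F = 1.917 × 96500 = 185000 C.
I = Q/t = 185000 / 79560 s = 2.33 A.

2.33 A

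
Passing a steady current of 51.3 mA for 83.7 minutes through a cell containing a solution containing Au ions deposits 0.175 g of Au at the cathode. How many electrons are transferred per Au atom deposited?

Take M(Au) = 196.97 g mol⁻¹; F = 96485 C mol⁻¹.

Q = I·t = 0.05130 A × 5022.0 s = 257.6 C, so n(e⁻) = 257.6/96485 = 0.002670 mol.
n(Au) deposited = 0.175 / 196.97 = 0.0008885 mol.
Electrons per atom = n(e⁻)/n(Au) = 0.002670 / 0.0008885 = 3.01 ≈ 3, so the ion is Au³⁺.

3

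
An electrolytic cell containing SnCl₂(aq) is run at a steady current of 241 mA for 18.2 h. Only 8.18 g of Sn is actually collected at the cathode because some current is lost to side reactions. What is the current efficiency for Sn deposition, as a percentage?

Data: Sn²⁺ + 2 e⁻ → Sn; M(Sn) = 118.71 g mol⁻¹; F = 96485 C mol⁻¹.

Q = I·t = 0.2410 × 65520 = 15790 C; n(e⁻) = 15790/96485 = 0.1637 mol.
Theoretical n(Sn) = n(e⁻)/2 = 0.08183 mol, i.e. m_theo = 0.08183 × 118.71 = 9.714 g.
Efficiency = m_actual / m_theo = 8.18 / 9.714 = 84.2 %.

84.2 %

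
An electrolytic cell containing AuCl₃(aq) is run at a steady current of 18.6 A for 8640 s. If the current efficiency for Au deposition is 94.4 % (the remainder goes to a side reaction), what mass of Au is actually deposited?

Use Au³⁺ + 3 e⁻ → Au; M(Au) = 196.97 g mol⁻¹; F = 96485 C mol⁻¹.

Q = I·t = 18.60 × 8640.0 = 160700 C.
n(e⁻) = 160700/96485 = 1.666 mol; theoretically n(Au) = 1.666/3 = 0.5552 mol, m_theo = 109.4 g.
At 94.4 % efficiency, m_actual = 0.944 × 109.4 = 103 g.

103 g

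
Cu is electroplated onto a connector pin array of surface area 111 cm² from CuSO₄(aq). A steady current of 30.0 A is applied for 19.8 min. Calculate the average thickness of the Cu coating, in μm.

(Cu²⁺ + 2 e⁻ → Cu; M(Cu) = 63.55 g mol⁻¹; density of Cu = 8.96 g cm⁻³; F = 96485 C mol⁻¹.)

118 μm

Q = I·t = 30.00 × 1188.0 = 35640 C; n(e⁻) = 0.3694 mol.
n(Cu) = n(e⁻)/2 = 0.1847 mol, so m = 0.1847 × 63.55 = 11.74 g.
Volume = m/ρ = 11.74 / 8.96 = 1.310 cm³.
Thickness = V/A = 1.310 / 111 = 0.0118 cm = 118 μm.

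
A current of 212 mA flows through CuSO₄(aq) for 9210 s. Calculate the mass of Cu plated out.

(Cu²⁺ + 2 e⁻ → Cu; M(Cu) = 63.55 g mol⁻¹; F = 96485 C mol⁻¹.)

Q = I·t = 0.2120 A × 9210.0 s = 1953 C.
n(e⁻) = Q/F = 1953 / 96485 = 0.02024 mol.
Cu²⁺ + 2 e⁻ → Cu, so n(Cu) = n(e⁻)/2 = 0.01012 mol.
m = n·M = 0.01012 × 63.55 = 0.643 g.

0.643 g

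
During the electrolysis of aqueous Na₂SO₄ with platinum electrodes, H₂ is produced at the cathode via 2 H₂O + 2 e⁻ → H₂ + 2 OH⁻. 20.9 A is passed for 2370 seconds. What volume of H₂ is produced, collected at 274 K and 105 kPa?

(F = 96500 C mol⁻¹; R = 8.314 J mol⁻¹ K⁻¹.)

5.57 L

Q = I·t = 20.90 A × 2370.0 s = 49530 C.
n(e⁻) = Q/F = 49530 / 96500 = 0.5133 mol.
2 electrons are transferred per H₂ molecule, so n(H₂) = 0.5133 / 2 = 0.2566 mol.
V = nRT/P = (0.2566 × 8.314 × 274) / (105 × 10³ Pa) = 0.00557 m³ = 5.57 L.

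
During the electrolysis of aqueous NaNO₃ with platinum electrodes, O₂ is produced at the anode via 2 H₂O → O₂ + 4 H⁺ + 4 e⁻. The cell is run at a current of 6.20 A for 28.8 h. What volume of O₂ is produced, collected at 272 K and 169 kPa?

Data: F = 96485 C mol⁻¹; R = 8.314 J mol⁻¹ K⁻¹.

22.3 L

Q = I·t = 6.200 A × 103680 s = 642800 C.
n(e⁻) = Q/F = 642800 / 96485 = 6.662 mol.
4 electrons are transferred per O₂ molecule, so n(O₂) = 6.662 / 4 = 1.666 mol.
V = nRT/P = (1.666 × 8.314 × 272) / (169 × 10³ Pa) = 0.0223 m³ = 22.3 L.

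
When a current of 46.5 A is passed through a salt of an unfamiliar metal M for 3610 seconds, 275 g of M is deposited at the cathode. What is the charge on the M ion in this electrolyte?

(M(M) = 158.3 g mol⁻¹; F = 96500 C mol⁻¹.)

+1

Q = I·t = 46.50 A × 3610.0 s = 167900 C, so n(e⁻) = 167900/96500 = 1.740 mol.
n(M) deposited = 275 / 158.3 = 1.737 mol.
Electrons per atom = n(e⁻)/n(M) = 1.740 / 1.737 = 1.00 ≈ 1, so the ion is M⁺.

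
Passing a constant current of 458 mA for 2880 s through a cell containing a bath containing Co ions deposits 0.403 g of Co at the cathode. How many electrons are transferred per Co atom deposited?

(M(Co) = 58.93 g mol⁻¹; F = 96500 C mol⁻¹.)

Q = I·t = 0.4580 A × 2880.0 s = 1319 C, so n(e⁻) = 1319/96500 = 0.01367 mol.
n(Co) deposited = 0.403 / 58.93 = 0.006839 mol.
Electrons per atom = n(e⁻)/n(Co) = 0.01367 / 0.006839 = 2.00 ≈ 2, so the ion is Co²⁺.

2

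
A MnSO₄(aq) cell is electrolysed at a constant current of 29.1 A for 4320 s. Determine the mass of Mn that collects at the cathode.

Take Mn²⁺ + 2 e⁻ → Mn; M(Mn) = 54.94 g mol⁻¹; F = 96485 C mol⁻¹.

Q = I·t = 29.10 A × 4320.0 s = 125700 C.
n(e⁻) = Q/F = 125700 / 96485 = 1.303 mol.
Mn²⁺ + 2 e⁻ → Mn, so n(Mn) = n(e⁻)/2 = 0.6515 mol.
m = n·M = 0.6515 × 54.94 = 35.8 g.

35.8 g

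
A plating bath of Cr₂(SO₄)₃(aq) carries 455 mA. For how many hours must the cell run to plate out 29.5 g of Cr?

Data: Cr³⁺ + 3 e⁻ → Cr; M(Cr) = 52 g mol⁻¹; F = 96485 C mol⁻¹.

n(Cr) = m/M = 29.5 / 52 = 0.5673 mol.
Each Cr atom requires 3 electrons, so n(e⁻) = 3 × 0.5673 = 1.702 mol.
Q = n(e⁻)·F = 1.702 × 96485 = 164200 C.
t = Q/I = 164200 / 0.4550 A = 360900 s = 100 h.

100 h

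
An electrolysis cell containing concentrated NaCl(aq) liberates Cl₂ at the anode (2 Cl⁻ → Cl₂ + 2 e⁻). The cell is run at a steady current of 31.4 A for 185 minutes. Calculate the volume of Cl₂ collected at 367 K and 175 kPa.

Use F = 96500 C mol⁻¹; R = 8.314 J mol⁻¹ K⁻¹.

Q = I·t = 31.40 A × 11100 s = 348500 C.
n(e⁻) = Q/F = 348500 / 96500 = 3.612 mol.
2 electrons are transferred per Cl₂ molecule, so n(Cl₂) = 3.612 / 2 = 1.806 mol.
V = nRT/P = (1.806 × 8.314 × 367) / (175 × 10³ Pa) = 0.0315 m³ = 31.5 L.

31.5 L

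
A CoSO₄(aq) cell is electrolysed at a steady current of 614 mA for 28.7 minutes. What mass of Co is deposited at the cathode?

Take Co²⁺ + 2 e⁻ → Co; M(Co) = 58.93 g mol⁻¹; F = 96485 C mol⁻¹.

Q = I·t = 0.6140 A × 1722.0 s = 1057 C.
n(e⁻) = Q/F = 1057 / 96485 = 0.01096 mol.
Co²⁺ + 2 e⁻ → Co, so n(Co) = n(e⁻)/2 = 0.005479 mol.
m = n·M = 0.005479 × 58.93 = 0.323 g.

0.323 g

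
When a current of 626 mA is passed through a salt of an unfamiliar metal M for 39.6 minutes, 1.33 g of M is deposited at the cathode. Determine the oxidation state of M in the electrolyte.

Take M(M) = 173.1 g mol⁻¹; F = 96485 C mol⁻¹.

Q = I·t = 0.6260 A × 2376.0 s = 1487 C, so n(e⁻) = 1487/96485 = 0.01542 mol.
n(M) deposited = 1.33 / 173.1 = 0.007683 mol.
Electrons per atom = n(e⁻)/n(M) = 0.01542 / 0.007683 = 2.01 ≈ 2, so the ion is M²⁺.

+2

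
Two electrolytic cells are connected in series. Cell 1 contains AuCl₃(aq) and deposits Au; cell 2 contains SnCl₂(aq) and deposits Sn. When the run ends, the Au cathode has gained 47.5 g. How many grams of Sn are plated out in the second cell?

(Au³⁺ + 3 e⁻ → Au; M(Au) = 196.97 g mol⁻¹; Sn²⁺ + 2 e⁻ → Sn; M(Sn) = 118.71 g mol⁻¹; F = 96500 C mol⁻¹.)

42.9 g

n(Au) = 47.5 / 196.97 = 0.2412 mol.
Since Au³⁺ + 3 e⁻ → Au, n(e⁻) passed = 3 × 0.2412 = 0.7235 mol.
Cells in series carry the same charge, so the same 0.7235 mol of electrons passes through cell 2.
Sn²⁺ + 2 e⁻ → Sn, so n(Sn) = 0.7235 / 2 = 0.3617 mol.
m(Sn) = 0.3617 × 118.71 = 42.9 g.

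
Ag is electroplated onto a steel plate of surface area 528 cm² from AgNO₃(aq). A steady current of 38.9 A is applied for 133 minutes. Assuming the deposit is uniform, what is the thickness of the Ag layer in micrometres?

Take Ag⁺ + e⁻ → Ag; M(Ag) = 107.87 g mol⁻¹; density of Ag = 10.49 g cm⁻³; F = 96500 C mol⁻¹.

Q = I·t = 38.90 × 7980.0 = 310400 C; n(e⁻) = 3.217 mol.
n(Ag) = n(e⁻)/1 = 3.217 mol, so m = 3.217 × 107.87 = 347.0 g.
Volume = m/ρ = 347.0 / 10.49 = 33.08 cm³.
Thickness = V/A = 33.08 / 528 = 0.0626 cm = 626 μm.

626 μm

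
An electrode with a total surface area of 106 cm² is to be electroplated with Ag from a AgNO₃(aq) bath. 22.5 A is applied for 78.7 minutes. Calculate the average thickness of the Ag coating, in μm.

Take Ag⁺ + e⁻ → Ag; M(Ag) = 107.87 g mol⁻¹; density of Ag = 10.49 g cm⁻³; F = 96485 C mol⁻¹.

1070 μm

Q = I·t = 22.50 × 4722.0 = 106200 C; n(e⁻) = 1.101 mol.
n(Ag) = n(e⁻)/1 = 1.101 mol, so m = 1.101 × 107.87 = 118.8 g.
Volume = m/ρ = 118.8 / 10.49 = 11.32 cm³.
Thickness = V/A = 11.32 / 106 = 0.107 cm = 1070 μm.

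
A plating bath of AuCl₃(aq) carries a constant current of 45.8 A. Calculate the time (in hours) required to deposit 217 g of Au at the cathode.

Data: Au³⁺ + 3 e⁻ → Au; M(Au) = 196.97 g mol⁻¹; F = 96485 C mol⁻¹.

n(Au) = m/M = 217 / 196.97 = 1.102 mol.
Each Au atom requires 3 electrons, so n(e⁻) = 3 × 1.102 = 3.305 mol.
Q = n(e⁻)·F = 3.305 × 96485 = 318900 C.
t = Q/I = 318900 / 45.80 A = 6963 s = 1.93 h.

1.93 h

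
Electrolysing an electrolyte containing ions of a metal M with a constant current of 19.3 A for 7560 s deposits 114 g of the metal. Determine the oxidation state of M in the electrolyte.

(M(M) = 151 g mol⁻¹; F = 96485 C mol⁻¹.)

Q = I·t = 19.30 A × 7560.0 s = 145900 C, so n(e⁻) = 145900/96485 = 1.512 mol.
n(M) deposited = 114 / 151 = 0.7550 mol.
Electrons per atom = n(e⁻)/n(M) = 1.512 / 0.7550 = 2.00 ≈ 2, so the ion is M²⁺.

+2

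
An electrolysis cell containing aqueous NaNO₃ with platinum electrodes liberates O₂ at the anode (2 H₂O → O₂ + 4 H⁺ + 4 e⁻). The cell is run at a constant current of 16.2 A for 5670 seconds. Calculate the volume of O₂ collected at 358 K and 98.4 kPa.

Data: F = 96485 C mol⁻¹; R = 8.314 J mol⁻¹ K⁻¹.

7.20 L

Q = I·t = 16.20 A × 5670.0 s = 91850 C.
n(e⁻) = Q/F = 91850 / 96485 = 0.9520 mol.
4 electrons are transferred per O₂ molecule, so n(O₂) = 0.9520 / 4 = 0.2380 mol.
V = nRT/P = (0.2380 × 8.314 × 358) / (98.4 × 10³ Pa) = 0.00720 m³ = 7.20 L.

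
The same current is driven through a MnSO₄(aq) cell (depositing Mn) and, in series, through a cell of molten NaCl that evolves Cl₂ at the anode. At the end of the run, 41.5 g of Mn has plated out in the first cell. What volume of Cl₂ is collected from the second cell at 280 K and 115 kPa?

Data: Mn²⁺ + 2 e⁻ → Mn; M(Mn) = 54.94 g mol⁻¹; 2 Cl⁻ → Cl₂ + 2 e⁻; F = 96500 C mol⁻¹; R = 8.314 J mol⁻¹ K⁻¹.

n(Mn) = 41.5 / 54.94 = 0.7554 mol, so n(e⁻) = 2 × 0.7554 = 1.511 mol.
The cells are in series, so the same 1.511 mol of electrons passes through the second cell.
2 Cl⁻ → Cl₂ + 2 e⁻ — 2 mol e⁻ per mol Cl₂, so n(Cl₂) = 1.511/2 = 0.7554 mol.
V = nRT/P = (0.7554 × 8.314 × 280) / (115 × 10³) = 0.0153 m³ = 15.3 L.

15.3 L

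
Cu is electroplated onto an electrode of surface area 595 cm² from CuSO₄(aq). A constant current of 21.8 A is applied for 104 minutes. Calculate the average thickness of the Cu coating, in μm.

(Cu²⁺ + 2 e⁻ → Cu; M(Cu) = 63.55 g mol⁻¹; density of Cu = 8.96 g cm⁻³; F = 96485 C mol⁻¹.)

Q = I·t = 21.80 × 6240.0 = 136000 C; n(e⁻) = 1.410 mol.
n(Cu) = n(e⁻)/2 = 0.7049 mol, so m = 0.7049 × 63.55 = 44.80 g.
Volume = m/ρ = 44.80 / 8.96 = 5.000 cm³.
Thickness = V/A = 5.000 / 595 = 0.00840 cm = 84.0 μm.

84.0 μm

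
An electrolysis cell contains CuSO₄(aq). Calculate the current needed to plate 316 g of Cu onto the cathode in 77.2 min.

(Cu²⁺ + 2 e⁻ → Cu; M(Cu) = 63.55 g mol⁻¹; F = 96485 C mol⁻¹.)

207 A

n(Cu) = 316 / 63.55 = 4.972 mol.
n(e⁻) = 2 × 4.972 = 9.945 mol.
Q = n(e⁻)·F = 9.945 × 96485 = 959500 C.
I = Q/t = 959500 / 4632.0 s = 207 A.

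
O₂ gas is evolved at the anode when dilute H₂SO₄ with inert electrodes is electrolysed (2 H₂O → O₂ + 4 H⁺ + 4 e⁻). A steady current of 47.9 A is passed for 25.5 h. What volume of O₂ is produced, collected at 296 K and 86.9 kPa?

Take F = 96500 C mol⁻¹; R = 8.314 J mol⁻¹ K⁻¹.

Q = I·t = 47.90 A × 91800 s = 4397000 C.
n(e⁻) = Q/F = 4397000 / 96500 = 45.57 mol.
4 electrons are transferred per O₂ molecule, so n(O₂) = 45.57 / 4 = 11.39 mol.
V = nRT/P = (11.39 × 8.314 × 296) / (86.9 × 10³ Pa) = 0.323 m³ = 323 L.

323 L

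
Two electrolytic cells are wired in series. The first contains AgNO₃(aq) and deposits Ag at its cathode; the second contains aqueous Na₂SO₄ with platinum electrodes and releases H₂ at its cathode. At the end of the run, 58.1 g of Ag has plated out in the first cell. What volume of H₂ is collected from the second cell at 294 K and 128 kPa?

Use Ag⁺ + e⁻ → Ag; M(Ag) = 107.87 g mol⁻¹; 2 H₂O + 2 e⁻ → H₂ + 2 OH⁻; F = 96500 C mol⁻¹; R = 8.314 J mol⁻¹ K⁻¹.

n(Ag) = 58.1 / 107.87 = 0.5386 mol, so n(e⁻) = 1 × 0.5386 = 0.5386 mol.
The cells are in series, so the same 0.5386 mol of electrons passes through the second cell.
2 H₂O + 2 e⁻ → H₂ + 2 OH⁻ — 2 mol e⁻ per mol H₂, so n(H₂) = 0.5386/2 = 0.2693 mol.
V = nRT/P = (0.2693 × 8.314 × 294) / (128 × 10³) = 0.00514 m³ = 5.14 L.

5.14 L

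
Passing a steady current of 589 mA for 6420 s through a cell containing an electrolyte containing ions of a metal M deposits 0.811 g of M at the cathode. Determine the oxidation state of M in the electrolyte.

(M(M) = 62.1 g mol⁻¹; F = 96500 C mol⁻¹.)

+3

Q = I·t = 0.5890 A × 6420.0 s = 3781 C, so n(e⁻) = 3781/96500 = 0.03919 mol.
n(M) deposited = 0.811 / 62.1 = 0.01306 mol.
Electrons per atom = n(e⁻)/n(M) = 0.03919 / 0.01306 = 3.00 ≈ 3, so the ion is M³⁺.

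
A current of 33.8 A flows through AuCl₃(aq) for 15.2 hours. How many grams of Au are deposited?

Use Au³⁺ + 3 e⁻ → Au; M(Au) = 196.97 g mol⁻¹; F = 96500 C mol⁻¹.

1260 g

Q = I·t = 33.80 A × 54720 s = 1850000 C.
n(e⁻) = Q/F = 1850000 / 96500 = 19.17 mol.
Au³⁺ + 3 e⁻ → Au, so n(Au) = n(e⁻)/3 = 6.389 mol.
m = n·M = 6.389 × 196.97 = 1260 g.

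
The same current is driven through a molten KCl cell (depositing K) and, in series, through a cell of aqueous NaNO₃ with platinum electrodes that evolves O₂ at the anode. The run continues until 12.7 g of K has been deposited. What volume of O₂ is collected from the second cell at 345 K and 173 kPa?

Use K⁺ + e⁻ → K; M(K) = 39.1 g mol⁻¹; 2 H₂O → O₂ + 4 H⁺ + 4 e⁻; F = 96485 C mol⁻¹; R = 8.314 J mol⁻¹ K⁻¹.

1.35 L

n(K) = 12.7 / 39.1 = 0.3248 mol, so n(e⁻) = 1 × 0.3248 = 0.3248 mol.
The cells are in series, so the same 0.3248 mol of electrons passes through the second cell.
2 H₂O → O₂ + 4 H⁺ + 4 e⁻ — 4 mol e⁻ per mol O₂, so n(O₂) = 0.3248/4 = 0.08120 mol.
V = nRT/P = (0.08120 × 8.314 × 345) / (173 × 10³) = 0.00135 m³ = 1.35 L.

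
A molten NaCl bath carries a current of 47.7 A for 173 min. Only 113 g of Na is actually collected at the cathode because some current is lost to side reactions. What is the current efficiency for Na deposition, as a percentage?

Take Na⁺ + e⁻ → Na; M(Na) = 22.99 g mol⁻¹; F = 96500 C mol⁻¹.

95.8 %

Q = I·t = 47.70 × 10380 = 495100 C; n(e⁻) = 495100/96500 = 5.131 mol.
Theoretical n(Na) = n(e⁻)/1 = 5.131 mol, i.e. m_theo = 5.131 × 22.99 = 118.0 g.
Efficiency = m_actual / m_theo = 113 / 118.0 = 95.8 %.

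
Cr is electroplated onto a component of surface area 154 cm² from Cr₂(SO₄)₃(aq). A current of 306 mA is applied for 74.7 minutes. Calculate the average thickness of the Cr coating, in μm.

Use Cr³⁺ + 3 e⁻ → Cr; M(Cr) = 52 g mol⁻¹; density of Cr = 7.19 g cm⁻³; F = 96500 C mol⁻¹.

Q = I·t = 0.3060 × 4482.0 = 1371 C; n(e⁻) = 0.01421 mol.
n(Cr) = n(e⁻)/3 = 0.004737 mol, so m = 0.004737 × 52 = 0.2463 g.
Volume = m/ρ = 0.2463 / 7.19 = 0.03426 cm³.
Thickness = V/A = 0.03426 / 154 = 2.22 × 10⁻⁴ cm = 2.22 μm.

2.22 μm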